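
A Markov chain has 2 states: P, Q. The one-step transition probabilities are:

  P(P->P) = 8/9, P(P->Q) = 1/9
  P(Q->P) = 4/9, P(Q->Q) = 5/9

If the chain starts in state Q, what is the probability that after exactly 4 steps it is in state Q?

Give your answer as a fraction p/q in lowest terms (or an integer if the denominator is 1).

Computing P^4 by repeated multiplication:
P^1 =
  P: [8/9, 1/9]
  Q: [4/9, 5/9]
P^2 =
  P: [68/81, 13/81]
  Q: [52/81, 29/81]
P^3 =
  P: [596/729, 133/729]
  Q: [532/729, 197/729]
P^4 =
  P: [5300/6561, 1261/6561]
  Q: [5044/6561, 1517/6561]

(P^4)[Q -> Q] = 1517/6561

Answer: 1517/6561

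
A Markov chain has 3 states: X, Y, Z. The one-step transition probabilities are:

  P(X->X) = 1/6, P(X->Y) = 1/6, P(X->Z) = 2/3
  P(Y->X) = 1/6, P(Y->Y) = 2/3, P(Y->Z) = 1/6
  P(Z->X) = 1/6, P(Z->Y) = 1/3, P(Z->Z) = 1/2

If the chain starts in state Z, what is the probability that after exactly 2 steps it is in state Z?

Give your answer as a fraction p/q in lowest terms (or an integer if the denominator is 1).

Computing P^2 by repeated multiplication:
P^1 =
  X: [1/6, 1/6, 2/3]
  Y: [1/6, 2/3, 1/6]
  Z: [1/6, 1/3, 1/2]
P^2 =
  X: [1/6, 13/36, 17/36]
  Y: [1/6, 19/36, 11/36]
  Z: [1/6, 5/12, 5/12]

(P^2)[Z -> Z] = 5/12

Answer: 5/12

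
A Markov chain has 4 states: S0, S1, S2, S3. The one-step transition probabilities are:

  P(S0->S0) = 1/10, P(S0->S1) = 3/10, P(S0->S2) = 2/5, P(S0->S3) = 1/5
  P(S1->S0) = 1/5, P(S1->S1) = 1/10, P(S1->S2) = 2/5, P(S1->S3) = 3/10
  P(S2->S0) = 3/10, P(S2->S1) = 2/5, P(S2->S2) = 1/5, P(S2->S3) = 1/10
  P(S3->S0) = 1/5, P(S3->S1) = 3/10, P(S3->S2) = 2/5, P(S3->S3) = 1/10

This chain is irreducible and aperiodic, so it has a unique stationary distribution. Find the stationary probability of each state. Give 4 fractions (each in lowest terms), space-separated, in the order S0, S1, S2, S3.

The stationary distribution satisfies pi = pi * P, i.e.:
  pi_S0 = 1/10*pi_S0 + 1/5*pi_S1 + 3/10*pi_S2 + 1/5*pi_S3
  pi_S1 = 3/10*pi_S0 + 1/10*pi_S1 + 2/5*pi_S2 + 3/10*pi_S3
  pi_S2 = 2/5*pi_S0 + 2/5*pi_S1 + 1/5*pi_S2 + 2/5*pi_S3
  pi_S3 = 1/5*pi_S0 + 3/10*pi_S1 + 1/10*pi_S2 + 1/10*pi_S3
with normalization: pi_S0 + pi_S1 + pi_S2 + pi_S3 = 1.

Using the first 3 balance equations plus normalization, the linear system A*pi = b is:
  [-9/10, 1/5, 3/10, 1/5] . pi = 0
  [3/10, -9/10, 2/5, 3/10] . pi = 0
  [2/5, 2/5, -4/5, 2/5] . pi = 0
  [1, 1, 1, 1] . pi = 1

Solving yields:
  pi_S0 = 7/33
  pi_S1 = 5/18
  pi_S2 = 1/3
  pi_S3 = 35/198

Verification (pi * P):
  7/33*1/10 + 5/18*1/5 + 1/3*3/10 + 35/198*1/5 = 7/33 = pi_S0  (ok)
  7/33*3/10 + 5/18*1/10 + 1/3*2/5 + 35/198*3/10 = 5/18 = pi_S1  (ok)
  7/33*2/5 + 5/18*2/5 + 1/3*1/5 + 35/198*2/5 = 1/3 = pi_S2  (ok)
  7/33*1/5 + 5/18*3/10 + 1/3*1/10 + 35/198*1/10 = 35/198 = pi_S3  (ok)

Answer: 7/33 5/18 1/3 35/198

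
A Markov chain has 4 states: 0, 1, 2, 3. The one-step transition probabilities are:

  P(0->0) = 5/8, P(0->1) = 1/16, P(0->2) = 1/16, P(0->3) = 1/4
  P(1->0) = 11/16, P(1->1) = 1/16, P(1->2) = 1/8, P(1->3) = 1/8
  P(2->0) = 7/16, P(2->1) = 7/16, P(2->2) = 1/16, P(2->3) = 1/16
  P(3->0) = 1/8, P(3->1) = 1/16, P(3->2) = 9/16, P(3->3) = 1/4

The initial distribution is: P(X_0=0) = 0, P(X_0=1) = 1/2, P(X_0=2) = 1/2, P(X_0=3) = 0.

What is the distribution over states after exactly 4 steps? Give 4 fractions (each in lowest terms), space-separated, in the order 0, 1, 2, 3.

Propagating the distribution step by step (d_{t+1} = d_t * P):
d_0 = (0=0, 1=1/2, 2=1/2, 3=0)
  d_1[0] = 0*5/8 + 1/2*11/16 + 1/2*7/16 + 0*1/8 = 9/16
  d_1[1] = 0*1/16 + 1/2*1/16 + 1/2*7/16 + 0*1/16 = 1/4
  d_1[2] = 0*1/16 + 1/2*1/8 + 1/2*1/16 + 0*9/16 = 3/32
  d_1[3] = 0*1/4 + 1/2*1/8 + 1/2*1/16 + 0*1/4 = 3/32
d_1 = (0=9/16, 1=1/4, 2=3/32, 3=3/32)
  d_2[0] = 9/16*5/8 + 1/4*11/16 + 3/32*7/16 + 3/32*1/8 = 295/512
  d_2[1] = 9/16*1/16 + 1/4*1/16 + 3/32*7/16 + 3/32*1/16 = 25/256
  d_2[2] = 9/16*1/16 + 1/4*1/8 + 3/32*1/16 + 3/32*9/16 = 1/8
  d_2[3] = 9/16*1/4 + 1/4*1/8 + 3/32*1/16 + 3/32*1/4 = 103/512
d_2 = (0=295/512, 1=25/256, 2=1/8, 3=103/512)
  d_3[0] = 295/512*5/8 + 25/256*11/16 + 1/8*7/16 + 103/512*1/8 = 2077/4096
  d_3[1] = 295/512*1/16 + 25/256*1/16 + 1/8*7/16 + 103/512*1/16 = 7/64
  d_3[2] = 295/512*1/16 + 25/256*1/8 + 1/8*1/16 + 103/512*9/16 = 693/4096
  d_3[3] = 295/512*1/4 + 25/256*1/8 + 1/8*1/16 + 103/512*1/4 = 439/2048
d_3 = (0=2077/4096, 1=7/64, 2=693/4096, 3=439/2048)
  d_4[0] = 2077/4096*5/8 + 7/64*11/16 + 693/4096*7/16 + 439/2048*1/8 = 32305/65536
  d_4[1] = 2077/4096*1/16 + 7/64*1/16 + 693/4096*7/16 + 439/2048*1/16 = 4127/32768
  d_4[2] = 2077/4096*1/16 + 7/64*1/8 + 693/4096*1/16 + 439/2048*9/16 = 723/4096
  d_4[3] = 2077/4096*1/4 + 7/64*1/8 + 693/4096*1/16 + 439/2048*1/4 = 13409/65536
d_4 = (0=32305/65536, 1=4127/32768, 2=723/4096, 3=13409/65536)

Answer: 32305/65536 4127/32768 723/4096 13409/65536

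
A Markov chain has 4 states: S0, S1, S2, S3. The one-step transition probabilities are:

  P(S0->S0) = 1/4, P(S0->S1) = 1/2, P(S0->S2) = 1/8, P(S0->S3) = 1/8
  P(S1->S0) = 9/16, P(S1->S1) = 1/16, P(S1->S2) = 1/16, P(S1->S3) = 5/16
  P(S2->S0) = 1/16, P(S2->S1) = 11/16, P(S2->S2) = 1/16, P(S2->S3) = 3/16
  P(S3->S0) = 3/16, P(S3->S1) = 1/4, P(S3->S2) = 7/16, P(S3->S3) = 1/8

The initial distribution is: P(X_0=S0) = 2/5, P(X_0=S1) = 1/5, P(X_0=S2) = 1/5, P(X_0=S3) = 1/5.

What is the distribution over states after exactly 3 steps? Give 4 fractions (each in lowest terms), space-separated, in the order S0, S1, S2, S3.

Propagating the distribution step by step (d_{t+1} = d_t * P):
d_0 = (S0=2/5, S1=1/5, S2=1/5, S3=1/5)
  d_1[S0] = 2/5*1/4 + 1/5*9/16 + 1/5*1/16 + 1/5*3/16 = 21/80
  d_1[S1] = 2/5*1/2 + 1/5*1/16 + 1/5*11/16 + 1/5*1/4 = 2/5
  d_1[S2] = 2/5*1/8 + 1/5*1/16 + 1/5*1/16 + 1/5*7/16 = 13/80
  d_1[S3] = 2/5*1/8 + 1/5*5/16 + 1/5*3/16 + 1/5*1/8 = 7/40
d_1 = (S0=21/80, S1=2/5, S2=13/80, S3=7/40)
  d_2[S0] = 21/80*1/4 + 2/5*9/16 + 13/80*1/16 + 7/40*3/16 = 427/1280
  d_2[S1] = 21/80*1/2 + 2/5*1/16 + 13/80*11/16 + 7/40*1/4 = 399/1280
  d_2[S2] = 21/80*1/8 + 2/5*1/16 + 13/80*1/16 + 7/40*7/16 = 37/256
  d_2[S3] = 21/80*1/8 + 2/5*5/16 + 13/80*3/16 + 7/40*1/8 = 269/1280
d_2 = (S0=427/1280, S1=399/1280, S2=37/256, S3=269/1280)
  d_3[S0] = 427/1280*1/4 + 399/1280*9/16 + 37/256*1/16 + 269/1280*3/16 = 6291/20480
  d_3[S1] = 427/1280*1/2 + 399/1280*1/16 + 37/256*11/16 + 269/1280*1/4 = 3463/10240
  d_3[S2] = 427/1280*1/8 + 399/1280*1/16 + 37/256*1/16 + 269/1280*7/16 = 3321/20480
  d_3[S3] = 427/1280*1/8 + 399/1280*5/16 + 37/256*3/16 + 269/1280*1/8 = 1971/10240
d_3 = (S0=6291/20480, S1=3463/10240, S2=3321/20480, S3=1971/10240)

Answer: 6291/20480 3463/10240 3321/20480 1971/10240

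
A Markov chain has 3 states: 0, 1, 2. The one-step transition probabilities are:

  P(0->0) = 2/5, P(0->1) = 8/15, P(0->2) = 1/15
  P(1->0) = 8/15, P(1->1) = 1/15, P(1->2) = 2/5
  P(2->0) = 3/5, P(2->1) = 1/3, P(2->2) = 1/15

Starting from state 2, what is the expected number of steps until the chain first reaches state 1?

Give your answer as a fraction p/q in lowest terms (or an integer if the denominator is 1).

Let h_i = expected steps to first reach 1 from state i.
Boundary: h_1 = 0.
First-step equations for the other states:
  h_0 = 1 + 2/5*h_0 + 8/15*h_1 + 1/15*h_2
  h_2 = 1 + 3/5*h_0 + 1/3*h_1 + 1/15*h_2

Substituting h_1 = 0 and rearranging gives the linear system (I - Q) h = 1:
  [3/5, -1/15] . (h_0, h_2) = 1
  [-3/5, 14/15] . (h_0, h_2) = 1

Solving yields:
  h_0 = 25/13
  h_2 = 30/13

Starting state is 2, so the expected hitting time is h_2 = 30/13.

Answer: 30/13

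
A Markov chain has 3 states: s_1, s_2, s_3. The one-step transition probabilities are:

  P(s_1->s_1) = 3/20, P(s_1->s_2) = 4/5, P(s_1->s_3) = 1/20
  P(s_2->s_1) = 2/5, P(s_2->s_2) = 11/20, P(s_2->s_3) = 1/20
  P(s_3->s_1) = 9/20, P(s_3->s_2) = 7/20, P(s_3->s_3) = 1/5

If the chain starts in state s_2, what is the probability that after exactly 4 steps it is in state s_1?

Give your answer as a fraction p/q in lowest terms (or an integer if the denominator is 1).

Answer: 51379/160000

Derivation:
Computing P^4 by repeated multiplication:
P^1 =
  s_1: [3/20, 4/5, 1/20]
  s_2: [2/5, 11/20, 1/20]
  s_3: [9/20, 7/20, 1/5]
P^2 =
  s_1: [73/200, 231/400, 23/400]
  s_2: [121/400, 16/25, 23/400]
  s_3: [119/400, 249/400, 2/25]
P^3 =
  s_1: [2493/8000, 2519/4000, 469/8000]
  s_2: [1309/4000, 4913/8000, 469/8000]
  s_3: [2637/8000, 4867/8000, 31/500]
P^4 =
  s_1: [13001/40000, 98589/160000, 9407/160000]
  s_2: [51379/160000, 49607/80000, 9407/160000]
  s_3: [51311/160000, 99201/160000, 593/10000]

(P^4)[s_2 -> s_1] = 51379/160000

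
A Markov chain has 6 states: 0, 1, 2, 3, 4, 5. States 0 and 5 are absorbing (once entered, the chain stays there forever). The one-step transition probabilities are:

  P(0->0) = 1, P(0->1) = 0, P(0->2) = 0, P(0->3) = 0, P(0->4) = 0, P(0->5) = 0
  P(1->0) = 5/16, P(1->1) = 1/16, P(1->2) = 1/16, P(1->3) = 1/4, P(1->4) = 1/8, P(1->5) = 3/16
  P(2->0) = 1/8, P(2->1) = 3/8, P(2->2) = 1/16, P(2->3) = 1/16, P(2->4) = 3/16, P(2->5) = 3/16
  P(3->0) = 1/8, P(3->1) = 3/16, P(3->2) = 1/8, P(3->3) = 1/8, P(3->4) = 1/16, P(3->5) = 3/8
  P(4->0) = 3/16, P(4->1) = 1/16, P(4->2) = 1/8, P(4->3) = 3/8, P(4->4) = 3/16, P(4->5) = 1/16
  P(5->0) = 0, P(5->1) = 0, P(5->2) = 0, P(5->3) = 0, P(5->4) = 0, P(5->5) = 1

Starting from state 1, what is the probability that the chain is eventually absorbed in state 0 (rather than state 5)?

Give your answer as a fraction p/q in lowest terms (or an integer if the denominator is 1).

Answer: 1863/3524

Derivation:
Let a_i = P(absorbed in 0 | start in state i).
Boundary conditions: a_0 = 1, a_5 = 0.
For each transient state i, a_i = sum_j P(i->j) * a_j:
  a_1 = 5/16*a_0 + 1/16*a_1 + 1/16*a_2 + 1/4*a_3 + 1/8*a_4 + 3/16*a_5
  a_2 = 1/8*a_0 + 3/8*a_1 + 1/16*a_2 + 1/16*a_3 + 3/16*a_4 + 3/16*a_5
  a_3 = 1/8*a_0 + 3/16*a_1 + 1/8*a_2 + 1/8*a_3 + 1/16*a_4 + 3/8*a_5
  a_4 = 3/16*a_0 + 1/16*a_1 + 1/8*a_2 + 3/8*a_3 + 3/16*a_4 + 1/16*a_5

Substituting a_0 = 1 and a_5 = 0, rearrange to (I - Q) a = r where r[i] = P(i -> 0):
  [15/16, -1/16, -1/4, -1/8] . (a_1, a_2, a_3, a_4) = 5/16
  [-3/8, 15/16, -1/16, -3/16] . (a_1, a_2, a_3, a_4) = 1/8
  [-3/16, -1/8, 7/8, -1/16] . (a_1, a_2, a_3, a_4) = 1/8
  [-1/16, -1/8, -3/8, 13/16] . (a_1, a_2, a_3, a_4) = 3/16

Solving yields:
  a_1 = 1863/3524
  a_2 = 1659/3524
  a_3 = 317/881
  a_4 = 1797/3524

Starting state is 1, so the absorption probability is a_1 = 1863/3524.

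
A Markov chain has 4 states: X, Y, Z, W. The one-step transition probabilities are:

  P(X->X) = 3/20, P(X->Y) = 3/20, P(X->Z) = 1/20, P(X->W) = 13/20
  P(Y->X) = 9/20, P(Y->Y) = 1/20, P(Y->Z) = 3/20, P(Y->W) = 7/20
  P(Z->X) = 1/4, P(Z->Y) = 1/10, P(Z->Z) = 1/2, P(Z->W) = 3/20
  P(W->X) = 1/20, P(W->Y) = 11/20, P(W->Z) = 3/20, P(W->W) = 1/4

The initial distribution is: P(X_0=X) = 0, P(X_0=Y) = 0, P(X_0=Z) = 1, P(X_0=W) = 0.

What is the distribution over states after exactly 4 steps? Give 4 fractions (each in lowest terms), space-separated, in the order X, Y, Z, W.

Answer: 4269/20000 9743/40000 8463/40000 1657/5000

Derivation:
Propagating the distribution step by step (d_{t+1} = d_t * P):
d_0 = (X=0, Y=0, Z=1, W=0)
  d_1[X] = 0*3/20 + 0*9/20 + 1*1/4 + 0*1/20 = 1/4
  d_1[Y] = 0*3/20 + 0*1/20 + 1*1/10 + 0*11/20 = 1/10
  d_1[Z] = 0*1/20 + 0*3/20 + 1*1/2 + 0*3/20 = 1/2
  d_1[W] = 0*13/20 + 0*7/20 + 1*3/20 + 0*1/4 = 3/20
d_1 = (X=1/4, Y=1/10, Z=1/2, W=3/20)
  d_2[X] = 1/4*3/20 + 1/10*9/20 + 1/2*1/4 + 3/20*1/20 = 43/200
  d_2[Y] = 1/4*3/20 + 1/10*1/20 + 1/2*1/10 + 3/20*11/20 = 7/40
  d_2[Z] = 1/4*1/20 + 1/10*3/20 + 1/2*1/2 + 3/20*3/20 = 3/10
  d_2[W] = 1/4*13/20 + 1/10*7/20 + 1/2*3/20 + 3/20*1/4 = 31/100
d_2 = (X=43/200, Y=7/40, Z=3/10, W=31/100)
  d_3[X] = 43/200*3/20 + 7/40*9/20 + 3/10*1/4 + 31/100*1/20 = 403/2000
  d_3[Y] = 43/200*3/20 + 7/40*1/20 + 3/10*1/10 + 31/100*11/20 = 483/2000
  d_3[Z] = 43/200*1/20 + 7/40*3/20 + 3/10*1/2 + 31/100*3/20 = 467/2000
  d_3[W] = 43/200*13/20 + 7/40*7/20 + 3/10*3/20 + 31/100*1/4 = 647/2000
d_3 = (X=403/2000, Y=483/2000, Z=467/2000, W=647/2000)
  d_4[X] = 403/2000*3/20 + 483/2000*9/20 + 467/2000*1/4 + 647/2000*1/20 = 4269/20000
  d_4[Y] = 403/2000*3/20 + 483/2000*1/20 + 467/2000*1/10 + 647/2000*11/20 = 9743/40000
  d_4[Z] = 403/2000*1/20 + 483/2000*3/20 + 467/2000*1/2 + 647/2000*3/20 = 8463/40000
  d_4[W] = 403/2000*13/20 + 483/2000*7/20 + 467/2000*3/20 + 647/2000*1/4 = 1657/5000
d_4 = (X=4269/20000, Y=9743/40000, Z=8463/40000, W=1657/5000)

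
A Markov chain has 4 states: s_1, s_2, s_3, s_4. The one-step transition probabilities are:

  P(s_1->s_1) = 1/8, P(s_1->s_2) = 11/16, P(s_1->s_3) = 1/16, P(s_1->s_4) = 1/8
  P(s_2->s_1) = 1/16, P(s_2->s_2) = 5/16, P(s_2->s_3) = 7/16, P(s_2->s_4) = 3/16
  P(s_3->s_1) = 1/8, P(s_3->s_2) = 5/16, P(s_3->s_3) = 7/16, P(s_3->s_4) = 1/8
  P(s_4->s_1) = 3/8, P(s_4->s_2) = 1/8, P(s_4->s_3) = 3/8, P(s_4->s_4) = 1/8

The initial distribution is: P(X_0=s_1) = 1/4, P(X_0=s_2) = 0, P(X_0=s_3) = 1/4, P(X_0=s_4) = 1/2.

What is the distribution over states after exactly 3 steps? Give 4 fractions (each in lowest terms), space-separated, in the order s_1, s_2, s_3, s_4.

Answer: 281/2048 1379/4096 1545/4096 305/2048

Derivation:
Propagating the distribution step by step (d_{t+1} = d_t * P):
d_0 = (s_1=1/4, s_2=0, s_3=1/4, s_4=1/2)
  d_1[s_1] = 1/4*1/8 + 0*1/16 + 1/4*1/8 + 1/2*3/8 = 1/4
  d_1[s_2] = 1/4*11/16 + 0*5/16 + 1/4*5/16 + 1/2*1/8 = 5/16
  d_1[s_3] = 1/4*1/16 + 0*7/16 + 1/4*7/16 + 1/2*3/8 = 5/16
  d_1[s_4] = 1/4*1/8 + 0*3/16 + 1/4*1/8 + 1/2*1/8 = 1/8
d_1 = (s_1=1/4, s_2=5/16, s_3=5/16, s_4=1/8)
  d_2[s_1] = 1/4*1/8 + 5/16*1/16 + 5/16*1/8 + 1/8*3/8 = 35/256
  d_2[s_2] = 1/4*11/16 + 5/16*5/16 + 5/16*5/16 + 1/8*1/8 = 49/128
  d_2[s_3] = 1/4*1/16 + 5/16*7/16 + 5/16*7/16 + 1/8*3/8 = 43/128
  d_2[s_4] = 1/4*1/8 + 5/16*3/16 + 5/16*1/8 + 1/8*1/8 = 37/256
d_2 = (s_1=35/256, s_2=49/128, s_3=43/128, s_4=37/256)
  d_3[s_1] = 35/256*1/8 + 49/128*1/16 + 43/128*1/8 + 37/256*3/8 = 281/2048
  d_3[s_2] = 35/256*11/16 + 49/128*5/16 + 43/128*5/16 + 37/256*1/8 = 1379/4096
  d_3[s_3] = 35/256*1/16 + 49/128*7/16 + 43/128*7/16 + 37/256*3/8 = 1545/4096
  d_3[s_4] = 35/256*1/8 + 49/128*3/16 + 43/128*1/8 + 37/256*1/8 = 305/2048
d_3 = (s_1=281/2048, s_2=1379/4096, s_3=1545/4096, s_4=305/2048)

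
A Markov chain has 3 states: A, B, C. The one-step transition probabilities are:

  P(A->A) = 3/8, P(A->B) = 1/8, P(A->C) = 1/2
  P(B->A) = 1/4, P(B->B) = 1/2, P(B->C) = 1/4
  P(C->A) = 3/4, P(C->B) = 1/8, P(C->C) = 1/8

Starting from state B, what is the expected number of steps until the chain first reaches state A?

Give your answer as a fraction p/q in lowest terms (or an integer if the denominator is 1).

Let h_i = expected steps to first reach A from state i.
Boundary: h_A = 0.
First-step equations for the other states:
  h_B = 1 + 1/4*h_A + 1/2*h_B + 1/4*h_C
  h_C = 1 + 3/4*h_A + 1/8*h_B + 1/8*h_C

Substituting h_A = 0 and rearranging gives the linear system (I - Q) h = 1:
  [1/2, -1/4] . (h_B, h_C) = 1
  [-1/8, 7/8] . (h_B, h_C) = 1

Solving yields:
  h_B = 36/13
  h_C = 20/13

Starting state is B, so the expected hitting time is h_B = 36/13.

Answer: 36/13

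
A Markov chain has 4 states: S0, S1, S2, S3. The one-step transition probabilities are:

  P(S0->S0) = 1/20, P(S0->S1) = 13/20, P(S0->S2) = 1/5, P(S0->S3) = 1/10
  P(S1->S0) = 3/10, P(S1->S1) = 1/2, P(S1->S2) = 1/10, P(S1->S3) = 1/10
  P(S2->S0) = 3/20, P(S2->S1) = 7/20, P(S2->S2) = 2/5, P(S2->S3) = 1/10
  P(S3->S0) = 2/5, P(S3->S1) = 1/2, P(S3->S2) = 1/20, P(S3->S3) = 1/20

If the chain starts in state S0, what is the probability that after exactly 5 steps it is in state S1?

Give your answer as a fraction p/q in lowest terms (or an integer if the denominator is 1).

Answer: 1629409/3200000

Derivation:
Computing P^5 by repeated multiplication:
P^1 =
  S0: [1/20, 13/20, 1/5, 1/10]
  S1: [3/10, 1/2, 1/10, 1/10]
  S2: [3/20, 7/20, 2/5, 1/10]
  S3: [2/5, 1/2, 1/20, 1/20]
P^2 =
  S0: [107/400, 191/400, 4/25, 19/200]
  S1: [11/50, 53/100, 31/200, 19/200]
  S2: [17/80, 37/80, 23/100, 19/200]
  S3: [79/400, 221/400, 61/400, 39/400]
P^3 =
  S0: [1749/8000, 4129/8000, 17/100, 381/4000]
  S1: [37/160, 2039/4000, 131/800, 381/4000]
  S2: [71/320, 3979/8000, 371/2000, 381/4000]
  S3: [19/80, 2027/4000, 257/1600, 761/8000]
P^4 =
  S0: [36699/160000, 81167/160000, 1681/10000, 7619/80000]
  S1: [4543/20000, 4081/8000, 13399/80000, 7619/80000]
  S2: [36197/160000, 80873/160000, 6923/40000, 7619/80000]
  S3: [36167/160000, 16369/32000, 26749/160000, 15239/160000]
P^5 =
  S0: [726293/3200000, 1629409/3200000, 33721/200000, 152381/1600000]
  S1: [364181/1600000, 814319/1600000, 269119/1600000, 152381/1600000]
  S2: [145283/640000, 325103/640000, 135827/800000, 152381/1600000]
  S3: [182349/800000, 814127/1600000, 537589/3200000, 304761/3200000]

(P^5)[S0 -> S1] = 1629409/3200000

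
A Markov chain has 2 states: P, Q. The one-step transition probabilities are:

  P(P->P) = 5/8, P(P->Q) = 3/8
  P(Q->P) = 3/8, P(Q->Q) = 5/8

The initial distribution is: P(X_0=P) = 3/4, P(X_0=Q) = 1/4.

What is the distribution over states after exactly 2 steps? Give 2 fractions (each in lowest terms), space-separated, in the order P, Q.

Propagating the distribution step by step (d_{t+1} = d_t * P):
d_0 = (P=3/4, Q=1/4)
  d_1[P] = 3/4*5/8 + 1/4*3/8 = 9/16
  d_1[Q] = 3/4*3/8 + 1/4*5/8 = 7/16
d_1 = (P=9/16, Q=7/16)
  d_2[P] = 9/16*5/8 + 7/16*3/8 = 33/64
  d_2[Q] = 9/16*3/8 + 7/16*5/8 = 31/64
d_2 = (P=33/64, Q=31/64)

Answer: 33/64 31/64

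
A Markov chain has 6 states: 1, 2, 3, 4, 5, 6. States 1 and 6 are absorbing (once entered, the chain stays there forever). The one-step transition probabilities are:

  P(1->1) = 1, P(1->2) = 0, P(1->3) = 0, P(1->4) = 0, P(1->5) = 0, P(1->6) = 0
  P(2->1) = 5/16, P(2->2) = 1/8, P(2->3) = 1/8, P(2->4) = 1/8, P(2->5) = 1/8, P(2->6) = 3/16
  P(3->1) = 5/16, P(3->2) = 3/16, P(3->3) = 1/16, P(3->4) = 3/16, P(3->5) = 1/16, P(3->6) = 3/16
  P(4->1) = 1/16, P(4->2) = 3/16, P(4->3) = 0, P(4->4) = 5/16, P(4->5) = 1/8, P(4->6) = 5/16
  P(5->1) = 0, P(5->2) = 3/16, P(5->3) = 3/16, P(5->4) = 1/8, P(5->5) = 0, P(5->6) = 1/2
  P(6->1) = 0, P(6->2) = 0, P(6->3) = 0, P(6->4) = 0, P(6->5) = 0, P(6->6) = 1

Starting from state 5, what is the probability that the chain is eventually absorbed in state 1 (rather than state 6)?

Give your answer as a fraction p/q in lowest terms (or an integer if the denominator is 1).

Let a_i = P(absorbed in 1 | start in state i).
Boundary conditions: a_1 = 1, a_6 = 0.
For each transient state i, a_i = sum_j P(i->j) * a_j:
  a_2 = 5/16*a_1 + 1/8*a_2 + 1/8*a_3 + 1/8*a_4 + 1/8*a_5 + 3/16*a_6
  a_3 = 5/16*a_1 + 3/16*a_2 + 1/16*a_3 + 3/16*a_4 + 1/16*a_5 + 3/16*a_6
  a_4 = 1/16*a_1 + 3/16*a_2 + 0*a_3 + 5/16*a_4 + 1/8*a_5 + 5/16*a_6
  a_5 = 0*a_1 + 3/16*a_2 + 3/16*a_3 + 1/8*a_4 + 0*a_5 + 1/2*a_6

Substituting a_1 = 1 and a_6 = 0, rearrange to (I - Q) a = r where r[i] = P(i -> 1):
  [7/8, -1/8, -1/8, -1/8] . (a_2, a_3, a_4, a_5) = 5/16
  [-3/16, 15/16, -3/16, -1/16] . (a_2, a_3, a_4, a_5) = 5/16
  [-3/16, 0, 11/16, -1/8] . (a_2, a_3, a_4, a_5) = 1/16
  [-3/16, -3/16, -1/8, 1] . (a_2, a_3, a_4, a_5) = 0

Solving yields:
  a_2 = 2201/4416
  a_3 = 2213/4416
  a_4 = 393/1472
  a_5 = 325/1472

Starting state is 5, so the absorption probability is a_5 = 325/1472.

Answer: 325/1472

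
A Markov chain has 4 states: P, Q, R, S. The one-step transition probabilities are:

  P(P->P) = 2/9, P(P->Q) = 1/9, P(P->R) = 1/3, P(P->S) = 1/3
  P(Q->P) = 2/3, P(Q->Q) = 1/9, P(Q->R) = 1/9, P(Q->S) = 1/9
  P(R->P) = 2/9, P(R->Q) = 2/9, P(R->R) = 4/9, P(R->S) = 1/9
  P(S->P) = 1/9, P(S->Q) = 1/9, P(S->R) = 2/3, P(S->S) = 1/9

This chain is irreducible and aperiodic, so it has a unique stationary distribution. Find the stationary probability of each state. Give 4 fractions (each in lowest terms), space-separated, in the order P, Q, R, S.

Answer: 119/437 68/437 175/437 75/437

Derivation:
The stationary distribution satisfies pi = pi * P, i.e.:
  pi_P = 2/9*pi_P + 2/3*pi_Q + 2/9*pi_R + 1/9*pi_S
  pi_Q = 1/9*pi_P + 1/9*pi_Q + 2/9*pi_R + 1/9*pi_S
  pi_R = 1/3*pi_P + 1/9*pi_Q + 4/9*pi_R + 2/3*pi_S
  pi_S = 1/3*pi_P + 1/9*pi_Q + 1/9*pi_R + 1/9*pi_S
with normalization: pi_P + pi_Q + pi_R + pi_S = 1.

Using the first 3 balance equations plus normalization, the linear system A*pi = b is:
  [-7/9, 2/3, 2/9, 1/9] . pi = 0
  [1/9, -8/9, 2/9, 1/9] . pi = 0
  [1/3, 1/9, -5/9, 2/3] . pi = 0
  [1, 1, 1, 1] . pi = 1

Solving yields:
  pi_P = 119/437
  pi_Q = 68/437
  pi_R = 175/437
  pi_S = 75/437

Verification (pi * P):
  119/437*2/9 + 68/437*2/3 + 175/437*2/9 + 75/437*1/9 = 119/437 = pi_P  (ok)
  119/437*1/9 + 68/437*1/9 + 175/437*2/9 + 75/437*1/9 = 68/437 = pi_Q  (ok)
  119/437*1/3 + 68/437*1/9 + 175/437*4/9 + 75/437*2/3 = 175/437 = pi_R  (ok)
  119/437*1/3 + 68/437*1/9 + 175/437*1/9 + 75/437*1/9 = 75/437 = pi_S  (ok)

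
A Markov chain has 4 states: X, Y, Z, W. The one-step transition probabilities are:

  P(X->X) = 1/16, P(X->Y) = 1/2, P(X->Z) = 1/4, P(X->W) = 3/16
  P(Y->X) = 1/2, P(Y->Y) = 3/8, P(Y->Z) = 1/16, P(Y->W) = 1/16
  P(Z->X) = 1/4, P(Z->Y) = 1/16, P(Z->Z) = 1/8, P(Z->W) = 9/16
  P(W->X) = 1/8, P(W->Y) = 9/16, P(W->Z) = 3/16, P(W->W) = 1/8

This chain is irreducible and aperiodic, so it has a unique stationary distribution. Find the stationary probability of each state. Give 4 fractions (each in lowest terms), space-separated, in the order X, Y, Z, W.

The stationary distribution satisfies pi = pi * P, i.e.:
  pi_X = 1/16*pi_X + 1/2*pi_Y + 1/4*pi_Z + 1/8*pi_W
  pi_Y = 1/2*pi_X + 3/8*pi_Y + 1/16*pi_Z + 9/16*pi_W
  pi_Z = 1/4*pi_X + 1/16*pi_Y + 1/8*pi_Z + 3/16*pi_W
  pi_W = 3/16*pi_X + 1/16*pi_Y + 9/16*pi_Z + 1/8*pi_W
with normalization: pi_X + pi_Y + pi_Z + pi_W = 1.

Using the first 3 balance equations plus normalization, the linear system A*pi = b is:
  [-15/16, 1/2, 1/4, 1/8] . pi = 0
  [1/2, -5/8, 1/16, 9/16] . pi = 0
  [1/4, 1/16, -7/8, 3/16] . pi = 0
  [1, 1, 1, 1] . pi = 1

Solving yields:
  pi_X = 1466/5327
  pi_Y = 2119/5327
  pi_Z = 111/761
  pi_W = 965/5327

Verification (pi * P):
  1466/5327*1/16 + 2119/5327*1/2 + 111/761*1/4 + 965/5327*1/8 = 1466/5327 = pi_X  (ok)
  1466/5327*1/2 + 2119/5327*3/8 + 111/761*1/16 + 965/5327*9/16 = 2119/5327 = pi_Y  (ok)
  1466/5327*1/4 + 2119/5327*1/16 + 111/761*1/8 + 965/5327*3/16 = 111/761 = pi_Z  (ok)
  1466/5327*3/16 + 2119/5327*1/16 + 111/761*9/16 + 965/5327*1/8 = 965/5327 = pi_W  (ok)

Answer: 1466/5327 2119/5327 111/761 965/5327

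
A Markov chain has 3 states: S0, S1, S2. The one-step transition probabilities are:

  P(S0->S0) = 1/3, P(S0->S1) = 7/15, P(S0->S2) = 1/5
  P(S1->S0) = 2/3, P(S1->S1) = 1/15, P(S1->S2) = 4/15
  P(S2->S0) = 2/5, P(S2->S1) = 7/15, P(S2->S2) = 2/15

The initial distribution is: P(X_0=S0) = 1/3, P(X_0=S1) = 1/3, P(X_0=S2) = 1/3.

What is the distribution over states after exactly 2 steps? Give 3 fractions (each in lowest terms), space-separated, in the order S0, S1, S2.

Answer: 103/225 1/3 47/225

Derivation:
Propagating the distribution step by step (d_{t+1} = d_t * P):
d_0 = (S0=1/3, S1=1/3, S2=1/3)
  d_1[S0] = 1/3*1/3 + 1/3*2/3 + 1/3*2/5 = 7/15
  d_1[S1] = 1/3*7/15 + 1/3*1/15 + 1/3*7/15 = 1/3
  d_1[S2] = 1/3*1/5 + 1/3*4/15 + 1/3*2/15 = 1/5
d_1 = (S0=7/15, S1=1/3, S2=1/5)
  d_2[S0] = 7/15*1/3 + 1/3*2/3 + 1/5*2/5 = 103/225
  d_2[S1] = 7/15*7/15 + 1/3*1/15 + 1/5*7/15 = 1/3
  d_2[S2] = 7/15*1/5 + 1/3*4/15 + 1/5*2/15 = 47/225
d_2 = (S0=103/225, S1=1/3, S2=47/225)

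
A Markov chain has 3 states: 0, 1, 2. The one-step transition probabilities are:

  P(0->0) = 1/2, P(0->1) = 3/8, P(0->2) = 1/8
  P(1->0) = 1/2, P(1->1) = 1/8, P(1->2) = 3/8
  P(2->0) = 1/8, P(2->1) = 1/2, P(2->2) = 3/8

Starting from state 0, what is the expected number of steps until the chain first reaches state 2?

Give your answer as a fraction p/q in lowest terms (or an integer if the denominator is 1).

Let h_i = expected steps to first reach 2 from state i.
Boundary: h_2 = 0.
First-step equations for the other states:
  h_0 = 1 + 1/2*h_0 + 3/8*h_1 + 1/8*h_2
  h_1 = 1 + 1/2*h_0 + 1/8*h_1 + 3/8*h_2

Substituting h_2 = 0 and rearranging gives the linear system (I - Q) h = 1:
  [1/2, -3/8] . (h_0, h_1) = 1
  [-1/2, 7/8] . (h_0, h_1) = 1

Solving yields:
  h_0 = 5
  h_1 = 4

Starting state is 0, so the expected hitting time is h_0 = 5.

Answer: 5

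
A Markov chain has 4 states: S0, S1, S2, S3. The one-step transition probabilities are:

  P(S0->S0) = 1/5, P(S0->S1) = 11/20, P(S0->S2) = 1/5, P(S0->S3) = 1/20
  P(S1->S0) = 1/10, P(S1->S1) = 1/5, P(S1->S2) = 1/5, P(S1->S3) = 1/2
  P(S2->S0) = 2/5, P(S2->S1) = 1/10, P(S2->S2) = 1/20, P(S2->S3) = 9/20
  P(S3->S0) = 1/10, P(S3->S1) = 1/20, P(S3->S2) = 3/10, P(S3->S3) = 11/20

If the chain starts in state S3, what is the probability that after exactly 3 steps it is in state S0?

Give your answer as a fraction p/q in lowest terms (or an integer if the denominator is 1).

Computing P^3 by repeated multiplication:
P^1 =
  S0: [1/5, 11/20, 1/5, 1/20]
  S1: [1/10, 1/5, 1/5, 1/2]
  S2: [2/5, 1/10, 1/20, 9/20]
  S3: [1/10, 1/20, 3/10, 11/20]
P^2 =
  S0: [9/50, 97/400, 7/40, 161/400]
  S1: [17/100, 7/50, 11/50, 47/100]
  S2: [31/200, 107/400, 19/80, 17/50]
  S3: [1/5, 49/400, 21/100, 187/400]
P^3 =
  S0: [341/2000, 1481/8000, 107/500, 3443/8000]
  S1: [183/1000, 167/1000, 107/500, 109/250]
  S2: [747/4000, 359/2000, 1587/8000, 3483/8000]
  S3: [183/1000, 1431/8000, 861/4000, 3383/8000]

(P^3)[S3 -> S0] = 183/1000

Answer: 183/1000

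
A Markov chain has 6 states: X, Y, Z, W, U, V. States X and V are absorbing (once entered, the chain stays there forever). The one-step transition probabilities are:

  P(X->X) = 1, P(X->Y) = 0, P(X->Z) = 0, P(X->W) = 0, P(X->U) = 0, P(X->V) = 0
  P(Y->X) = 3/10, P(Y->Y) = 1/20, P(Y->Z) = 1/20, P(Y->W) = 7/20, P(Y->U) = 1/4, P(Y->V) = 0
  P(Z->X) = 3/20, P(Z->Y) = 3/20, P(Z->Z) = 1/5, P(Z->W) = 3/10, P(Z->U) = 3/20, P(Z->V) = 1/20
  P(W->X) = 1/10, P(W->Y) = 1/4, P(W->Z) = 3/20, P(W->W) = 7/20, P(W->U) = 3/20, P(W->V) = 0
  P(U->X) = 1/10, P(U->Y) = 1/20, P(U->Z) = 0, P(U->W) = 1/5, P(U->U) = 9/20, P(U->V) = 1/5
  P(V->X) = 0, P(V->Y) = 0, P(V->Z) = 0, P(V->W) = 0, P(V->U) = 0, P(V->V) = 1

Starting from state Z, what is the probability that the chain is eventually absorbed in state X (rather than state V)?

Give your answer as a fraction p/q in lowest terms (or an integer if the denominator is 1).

Let a_i = P(absorbed in X | start in state i).
Boundary conditions: a_X = 1, a_V = 0.
For each transient state i, a_i = sum_j P(i->j) * a_j:
  a_Y = 3/10*a_X + 1/20*a_Y + 1/20*a_Z + 7/20*a_W + 1/4*a_U + 0*a_V
  a_Z = 3/20*a_X + 3/20*a_Y + 1/5*a_Z + 3/10*a_W + 3/20*a_U + 1/20*a_V
  a_W = 1/10*a_X + 1/4*a_Y + 3/20*a_Z + 7/20*a_W + 3/20*a_U + 0*a_V
  a_U = 1/10*a_X + 1/20*a_Y + 0*a_Z + 1/5*a_W + 9/20*a_U + 1/5*a_V

Substituting a_X = 1 and a_V = 0, rearrange to (I - Q) a = r where r[i] = P(i -> X):
  [19/20, -1/20, -7/20, -1/4] . (a_Y, a_Z, a_W, a_U) = 3/10
  [-3/20, 4/5, -3/10, -3/20] . (a_Y, a_Z, a_W, a_U) = 3/20
  [-1/4, -3/20, 13/20, -3/20] . (a_Y, a_Z, a_W, a_U) = 1/10
  [-1/20, 0, -1/5, 11/20] . (a_Y, a_Z, a_W, a_U) = 1/10

Solving yields:
  a_Y = 9255/12278
  a_Z = 1221/1754
  a_W = 8875/12278
  a_U = 6301/12278

Starting state is Z, so the absorption probability is a_Z = 1221/1754.

Answer: 1221/1754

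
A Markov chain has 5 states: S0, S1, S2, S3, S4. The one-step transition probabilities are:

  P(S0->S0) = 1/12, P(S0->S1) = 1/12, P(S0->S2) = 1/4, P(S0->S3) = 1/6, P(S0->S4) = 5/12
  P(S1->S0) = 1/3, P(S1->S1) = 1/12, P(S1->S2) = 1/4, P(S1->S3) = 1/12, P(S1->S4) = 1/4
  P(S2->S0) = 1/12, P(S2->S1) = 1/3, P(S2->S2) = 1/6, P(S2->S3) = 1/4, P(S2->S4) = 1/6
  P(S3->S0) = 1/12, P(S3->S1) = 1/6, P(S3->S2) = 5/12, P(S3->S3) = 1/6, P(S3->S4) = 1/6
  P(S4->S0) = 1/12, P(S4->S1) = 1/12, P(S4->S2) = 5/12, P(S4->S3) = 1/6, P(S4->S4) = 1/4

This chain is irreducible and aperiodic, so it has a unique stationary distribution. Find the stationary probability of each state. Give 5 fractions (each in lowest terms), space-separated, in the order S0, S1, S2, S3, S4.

The stationary distribution satisfies pi = pi * P, i.e.:
  pi_S0 = 1/12*pi_S0 + 1/3*pi_S1 + 1/12*pi_S2 + 1/12*pi_S3 + 1/12*pi_S4
  pi_S1 = 1/12*pi_S0 + 1/12*pi_S1 + 1/3*pi_S2 + 1/6*pi_S3 + 1/12*pi_S4
  pi_S2 = 1/4*pi_S0 + 1/4*pi_S1 + 1/6*pi_S2 + 5/12*pi_S3 + 5/12*pi_S4
  pi_S3 = 1/6*pi_S0 + 1/12*pi_S1 + 1/4*pi_S2 + 1/6*pi_S3 + 1/6*pi_S4
  pi_S4 = 5/12*pi_S0 + 1/4*pi_S1 + 1/6*pi_S2 + 1/6*pi_S3 + 1/4*pi_S4
with normalization: pi_S0 + pi_S1 + pi_S2 + pi_S3 + pi_S4 = 1.

Using the first 4 balance equations plus normalization, the linear system A*pi = b is:
  [-11/12, 1/3, 1/12, 1/12, 1/12] . pi = 0
  [1/12, -11/12, 1/3, 1/6, 1/12] . pi = 0
  [1/4, 1/4, -5/6, 5/12, 5/12] . pi = 0
  [1/6, 1/12, 1/4, -5/6, 1/6] . pi = 0
  [1, 1, 1, 1, 1] . pi = 1

Solving yields:
  pi_S0 = 1717/13605
  pi_S1 = 2333/13605
  pi_S2 = 799/2721
  pi_S3 = 802/4535
  pi_S4 = 3154/13605

Verification (pi * P):
  1717/13605*1/12 + 2333/13605*1/3 + 799/2721*1/12 + 802/4535*1/12 + 3154/13605*1/12 = 1717/13605 = pi_S0  (ok)
  1717/13605*1/12 + 2333/13605*1/12 + 799/2721*1/3 + 802/4535*1/6 + 3154/13605*1/12 = 2333/13605 = pi_S1  (ok)
  1717/13605*1/4 + 2333/13605*1/4 + 799/2721*1/6 + 802/4535*5/12 + 3154/13605*5/12 = 799/2721 = pi_S2  (ok)
  1717/13605*1/6 + 2333/13605*1/12 + 799/2721*1/4 + 802/4535*1/6 + 3154/13605*1/6 = 802/4535 = pi_S3  (ok)
  1717/13605*5/12 + 2333/13605*1/4 + 799/2721*1/6 + 802/4535*1/6 + 3154/13605*1/4 = 3154/13605 = pi_S4  (ok)

Answer: 1717/13605 2333/13605 799/2721 802/4535 3154/13605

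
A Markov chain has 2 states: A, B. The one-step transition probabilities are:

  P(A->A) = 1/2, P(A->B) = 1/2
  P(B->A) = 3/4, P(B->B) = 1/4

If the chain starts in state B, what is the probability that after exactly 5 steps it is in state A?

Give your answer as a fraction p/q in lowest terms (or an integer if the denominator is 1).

Answer: 615/1024

Derivation:
Computing P^5 by repeated multiplication:
P^1 =
  A: [1/2, 1/2]
  B: [3/4, 1/4]
P^2 =
  A: [5/8, 3/8]
  B: [9/16, 7/16]
P^3 =
  A: [19/32, 13/32]
  B: [39/64, 25/64]
P^4 =
  A: [77/128, 51/128]
  B: [153/256, 103/256]
P^5 =
  A: [307/512, 205/512]
  B: [615/1024, 409/1024]

(P^5)[B -> A] = 615/1024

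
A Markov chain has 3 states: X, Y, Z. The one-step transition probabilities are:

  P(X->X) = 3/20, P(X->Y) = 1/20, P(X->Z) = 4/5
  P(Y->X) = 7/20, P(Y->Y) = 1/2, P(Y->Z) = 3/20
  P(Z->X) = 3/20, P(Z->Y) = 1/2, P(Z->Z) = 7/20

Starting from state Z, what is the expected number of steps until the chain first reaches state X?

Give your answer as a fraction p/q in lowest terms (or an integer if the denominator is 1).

Let h_i = expected steps to first reach X from state i.
Boundary: h_X = 0.
First-step equations for the other states:
  h_Y = 1 + 7/20*h_X + 1/2*h_Y + 3/20*h_Z
  h_Z = 1 + 3/20*h_X + 1/2*h_Y + 7/20*h_Z

Substituting h_X = 0 and rearranging gives the linear system (I - Q) h = 1:
  [1/2, -3/20] . (h_Y, h_Z) = 1
  [-1/2, 13/20] . (h_Y, h_Z) = 1

Solving yields:
  h_Y = 16/5
  h_Z = 4

Starting state is Z, so the expected hitting time is h_Z = 4.

Answer: 4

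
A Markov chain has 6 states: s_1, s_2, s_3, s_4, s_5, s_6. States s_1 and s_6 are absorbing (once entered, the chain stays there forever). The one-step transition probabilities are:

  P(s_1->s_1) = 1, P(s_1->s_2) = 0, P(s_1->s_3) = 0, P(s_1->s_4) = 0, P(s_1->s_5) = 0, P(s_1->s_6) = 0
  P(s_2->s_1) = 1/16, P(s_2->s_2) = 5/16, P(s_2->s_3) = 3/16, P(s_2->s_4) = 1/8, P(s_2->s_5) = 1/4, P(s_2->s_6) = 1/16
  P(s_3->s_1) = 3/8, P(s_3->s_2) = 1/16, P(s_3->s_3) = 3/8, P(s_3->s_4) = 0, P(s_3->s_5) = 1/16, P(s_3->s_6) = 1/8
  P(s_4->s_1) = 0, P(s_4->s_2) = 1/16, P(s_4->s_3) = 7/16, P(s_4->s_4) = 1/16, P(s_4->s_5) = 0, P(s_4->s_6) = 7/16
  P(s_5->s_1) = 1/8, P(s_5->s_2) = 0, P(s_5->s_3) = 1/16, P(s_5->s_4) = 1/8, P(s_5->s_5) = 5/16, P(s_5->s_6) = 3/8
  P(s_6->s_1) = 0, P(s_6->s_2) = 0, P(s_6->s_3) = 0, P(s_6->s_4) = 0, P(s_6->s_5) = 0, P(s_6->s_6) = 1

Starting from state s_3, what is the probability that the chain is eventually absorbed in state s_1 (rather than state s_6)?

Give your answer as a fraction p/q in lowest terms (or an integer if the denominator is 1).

Answer: 11323/16762

Derivation:
Let a_i = P(absorbed in s_1 | start in state i).
Boundary conditions: a_s_1 = 1, a_s_6 = 0.
For each transient state i, a_i = sum_j P(i->j) * a_j:
  a_s_2 = 1/16*a_s_1 + 5/16*a_s_2 + 3/16*a_s_3 + 1/8*a_s_4 + 1/4*a_s_5 + 1/16*a_s_6
  a_s_3 = 3/8*a_s_1 + 1/16*a_s_2 + 3/8*a_s_3 + 0*a_s_4 + 1/16*a_s_5 + 1/8*a_s_6
  a_s_4 = 0*a_s_1 + 1/16*a_s_2 + 7/16*a_s_3 + 1/16*a_s_4 + 0*a_s_5 + 7/16*a_s_6
  a_s_5 = 1/8*a_s_1 + 0*a_s_2 + 1/16*a_s_3 + 1/8*a_s_4 + 5/16*a_s_5 + 3/8*a_s_6

Substituting a_s_1 = 1 and a_s_6 = 0, rearrange to (I - Q) a = r where r[i] = P(i -> s_1):
  [11/16, -3/16, -1/8, -1/4] . (a_s_2, a_s_3, a_s_4, a_s_5) = 1/16
  [-1/16, 5/8, 0, -1/16] . (a_s_2, a_s_3, a_s_4, a_s_5) = 3/8
  [-1/16, -7/16, 15/16, 0] . (a_s_2, a_s_3, a_s_4, a_s_5) = 0
  [0, -1/16, -1/8, 11/16] . (a_s_2, a_s_3, a_s_4, a_s_5) = 1/8

Solving yields:
  a_s_2 = 7529/16762
  a_s_3 = 11323/16762
  a_s_4 = 2893/8381
  a_s_5 = 5129/16762

Starting state is s_3, so the absorption probability is a_s_3 = 11323/16762.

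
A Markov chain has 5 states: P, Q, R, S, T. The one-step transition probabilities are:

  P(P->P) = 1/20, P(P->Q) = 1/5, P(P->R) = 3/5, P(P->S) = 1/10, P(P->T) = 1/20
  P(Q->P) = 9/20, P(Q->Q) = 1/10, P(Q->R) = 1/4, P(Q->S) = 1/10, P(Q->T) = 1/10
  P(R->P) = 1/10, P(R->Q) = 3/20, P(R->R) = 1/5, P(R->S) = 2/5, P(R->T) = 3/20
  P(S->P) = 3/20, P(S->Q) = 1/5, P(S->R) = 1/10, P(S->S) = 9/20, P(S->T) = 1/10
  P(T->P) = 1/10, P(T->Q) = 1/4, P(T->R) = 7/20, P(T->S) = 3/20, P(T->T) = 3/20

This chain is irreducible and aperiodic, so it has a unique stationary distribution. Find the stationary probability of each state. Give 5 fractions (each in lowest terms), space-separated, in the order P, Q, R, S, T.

The stationary distribution satisfies pi = pi * P, i.e.:
  pi_P = 1/20*pi_P + 9/20*pi_Q + 1/10*pi_R + 3/20*pi_S + 1/10*pi_T
  pi_Q = 1/5*pi_P + 1/10*pi_Q + 3/20*pi_R + 1/5*pi_S + 1/4*pi_T
  pi_R = 3/5*pi_P + 1/4*pi_Q + 1/5*pi_R + 1/10*pi_S + 7/20*pi_T
  pi_S = 1/10*pi_P + 1/10*pi_Q + 2/5*pi_R + 9/20*pi_S + 3/20*pi_T
  pi_T = 1/20*pi_P + 1/10*pi_Q + 3/20*pi_R + 1/10*pi_S + 3/20*pi_T
with normalization: pi_P + pi_Q + pi_R + pi_S + pi_T = 1.

Using the first 4 balance equations plus normalization, the linear system A*pi = b is:
  [-19/20, 9/20, 1/10, 3/20, 1/10] . pi = 0
  [1/5, -9/10, 3/20, 1/5, 1/4] . pi = 0
  [3/5, 1/4, -4/5, 1/10, 7/20] . pi = 0
  [1/10, 1/10, 2/5, -11/20, 3/20] . pi = 0
  [1, 1, 1, 1, 1] . pi = 1

Solving yields:
  pi_P = 14144/84671
  pi_Q = 29609/169342
  pi_R = 44657/169342
  pi_S = 48101/169342
  pi_T = 18687/169342

Verification (pi * P):
  14144/84671*1/20 + 29609/169342*9/20 + 44657/169342*1/10 + 48101/169342*3/20 + 18687/169342*1/10 = 14144/84671 = pi_P  (ok)
  14144/84671*1/5 + 29609/169342*1/10 + 44657/169342*3/20 + 48101/169342*1/5 + 18687/169342*1/4 = 29609/169342 = pi_Q  (ok)
  14144/84671*3/5 + 29609/169342*1/4 + 44657/169342*1/5 + 48101/169342*1/10 + 18687/169342*7/20 = 44657/169342 = pi_R  (ok)
  14144/84671*1/10 + 29609/169342*1/10 + 44657/169342*2/5 + 48101/169342*9/20 + 18687/169342*3/20 = 48101/169342 = pi_S  (ok)
  14144/84671*1/20 + 29609/169342*1/10 + 44657/169342*3/20 + 48101/169342*1/10 + 18687/169342*3/20 = 18687/169342 = pi_T  (ok)

Answer: 14144/84671 29609/169342 44657/169342 48101/169342 18687/169342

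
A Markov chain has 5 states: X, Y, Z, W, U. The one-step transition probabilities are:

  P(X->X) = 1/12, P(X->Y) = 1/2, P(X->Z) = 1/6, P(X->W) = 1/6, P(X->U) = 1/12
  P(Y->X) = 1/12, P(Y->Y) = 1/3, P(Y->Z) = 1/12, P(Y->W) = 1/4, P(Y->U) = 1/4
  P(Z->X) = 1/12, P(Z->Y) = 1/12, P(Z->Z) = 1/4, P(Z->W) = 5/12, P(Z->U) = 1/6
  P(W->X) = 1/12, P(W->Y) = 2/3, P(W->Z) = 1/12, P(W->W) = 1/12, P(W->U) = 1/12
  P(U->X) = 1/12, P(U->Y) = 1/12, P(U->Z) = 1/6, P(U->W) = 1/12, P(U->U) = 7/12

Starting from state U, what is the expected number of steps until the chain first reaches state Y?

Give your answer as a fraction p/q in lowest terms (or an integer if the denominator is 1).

Answer: 19584/3985

Derivation:
Let h_i = expected steps to first reach Y from state i.
Boundary: h_Y = 0.
First-step equations for the other states:
  h_X = 1 + 1/12*h_X + 1/2*h_Y + 1/6*h_Z + 1/6*h_W + 1/12*h_U
  h_Z = 1 + 1/12*h_X + 1/12*h_Y + 1/4*h_Z + 5/12*h_W + 1/6*h_U
  h_W = 1 + 1/12*h_X + 2/3*h_Y + 1/12*h_Z + 1/12*h_W + 1/12*h_U
  h_U = 1 + 1/12*h_X + 1/12*h_Y + 1/6*h_Z + 1/12*h_W + 7/12*h_U

Substituting h_Y = 0 and rearranging gives the linear system (I - Q) h = 1:
  [11/12, -1/6, -1/6, -1/12] . (h_X, h_Z, h_W, h_U) = 1
  [-1/12, 3/4, -5/12, -1/6] . (h_X, h_Z, h_W, h_U) = 1
  [-1/12, -1/12, 11/12, -1/12] . (h_X, h_Z, h_W, h_U) = 1
  [-1/12, -1/6, -1/12, 5/12] . (h_X, h_Z, h_W, h_U) = 1

Solving yields:
  h_X = 2100/797
  h_Z = 15552/3985
  h_W = 8496/3985
  h_U = 19584/3985

Starting state is U, so the expected hitting time is h_U = 19584/3985.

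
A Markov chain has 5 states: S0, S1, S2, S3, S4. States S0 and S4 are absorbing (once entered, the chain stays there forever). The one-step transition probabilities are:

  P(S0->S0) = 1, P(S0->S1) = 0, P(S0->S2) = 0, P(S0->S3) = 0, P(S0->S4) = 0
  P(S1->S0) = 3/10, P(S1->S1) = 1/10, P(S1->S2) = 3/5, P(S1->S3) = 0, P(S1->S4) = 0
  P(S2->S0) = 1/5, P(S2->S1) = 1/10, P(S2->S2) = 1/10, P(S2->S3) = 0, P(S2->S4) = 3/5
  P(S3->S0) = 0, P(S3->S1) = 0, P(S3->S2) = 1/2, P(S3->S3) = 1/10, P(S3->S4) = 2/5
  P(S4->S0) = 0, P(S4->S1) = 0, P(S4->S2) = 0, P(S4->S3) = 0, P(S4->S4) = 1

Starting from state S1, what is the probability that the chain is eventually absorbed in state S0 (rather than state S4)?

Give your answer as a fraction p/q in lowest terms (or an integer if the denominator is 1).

Answer: 13/25

Derivation:
Let a_i = P(absorbed in S0 | start in state i).
Boundary conditions: a_S0 = 1, a_S4 = 0.
For each transient state i, a_i = sum_j P(i->j) * a_j:
  a_S1 = 3/10*a_S0 + 1/10*a_S1 + 3/5*a_S2 + 0*a_S3 + 0*a_S4
  a_S2 = 1/5*a_S0 + 1/10*a_S1 + 1/10*a_S2 + 0*a_S3 + 3/5*a_S4
  a_S3 = 0*a_S0 + 0*a_S1 + 1/2*a_S2 + 1/10*a_S3 + 2/5*a_S4

Substituting a_S0 = 1 and a_S4 = 0, rearrange to (I - Q) a = r where r[i] = P(i -> S0):
  [9/10, -3/5, 0] . (a_S1, a_S2, a_S3) = 3/10
  [-1/10, 9/10, 0] . (a_S1, a_S2, a_S3) = 1/5
  [0, -1/2, 9/10] . (a_S1, a_S2, a_S3) = 0

Solving yields:
  a_S1 = 13/25
  a_S2 = 7/25
  a_S3 = 7/45

Starting state is S1, so the absorption probability is a_S1 = 13/25.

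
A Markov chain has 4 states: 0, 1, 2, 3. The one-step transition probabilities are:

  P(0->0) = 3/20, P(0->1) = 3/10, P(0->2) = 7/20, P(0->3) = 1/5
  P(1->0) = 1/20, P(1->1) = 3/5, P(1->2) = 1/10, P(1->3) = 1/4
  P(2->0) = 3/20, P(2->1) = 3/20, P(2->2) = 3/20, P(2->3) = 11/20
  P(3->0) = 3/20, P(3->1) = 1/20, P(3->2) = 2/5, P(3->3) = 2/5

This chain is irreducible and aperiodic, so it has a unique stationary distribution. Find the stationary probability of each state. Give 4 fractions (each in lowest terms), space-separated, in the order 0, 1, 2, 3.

Answer: 629/4986 1189/4986 1285/4986 1883/4986

Derivation:
The stationary distribution satisfies pi = pi * P, i.e.:
  pi_0 = 3/20*pi_0 + 1/20*pi_1 + 3/20*pi_2 + 3/20*pi_3
  pi_1 = 3/10*pi_0 + 3/5*pi_1 + 3/20*pi_2 + 1/20*pi_3
  pi_2 = 7/20*pi_0 + 1/10*pi_1 + 3/20*pi_2 + 2/5*pi_3
  pi_3 = 1/5*pi_0 + 1/4*pi_1 + 11/20*pi_2 + 2/5*pi_3
with normalization: pi_0 + pi_1 + pi_2 + pi_3 = 1.

Using the first 3 balance equations plus normalization, the linear system A*pi = b is:
  [-17/20, 1/20, 3/20, 3/20] . pi = 0
  [3/10, -2/5, 3/20, 1/20] . pi = 0
  [7/20, 1/10, -17/20, 2/5] . pi = 0
  [1, 1, 1, 1] . pi = 1

Solving yields:
  pi_0 = 629/4986
  pi_1 = 1189/4986
  pi_2 = 1285/4986
  pi_3 = 1883/4986

Verification (pi * P):
  629/4986*3/20 + 1189/4986*1/20 + 1285/4986*3/20 + 1883/4986*3/20 = 629/4986 = pi_0  (ok)
  629/4986*3/10 + 1189/4986*3/5 + 1285/4986*3/20 + 1883/4986*1/20 = 1189/4986 = pi_1  (ok)
  629/4986*7/20 + 1189/4986*1/10 + 1285/4986*3/20 + 1883/4986*2/5 = 1285/4986 = pi_2  (ok)
  629/4986*1/5 + 1189/4986*1/4 + 1285/4986*11/20 + 1883/4986*2/5 = 1883/4986 = pi_3  (ok)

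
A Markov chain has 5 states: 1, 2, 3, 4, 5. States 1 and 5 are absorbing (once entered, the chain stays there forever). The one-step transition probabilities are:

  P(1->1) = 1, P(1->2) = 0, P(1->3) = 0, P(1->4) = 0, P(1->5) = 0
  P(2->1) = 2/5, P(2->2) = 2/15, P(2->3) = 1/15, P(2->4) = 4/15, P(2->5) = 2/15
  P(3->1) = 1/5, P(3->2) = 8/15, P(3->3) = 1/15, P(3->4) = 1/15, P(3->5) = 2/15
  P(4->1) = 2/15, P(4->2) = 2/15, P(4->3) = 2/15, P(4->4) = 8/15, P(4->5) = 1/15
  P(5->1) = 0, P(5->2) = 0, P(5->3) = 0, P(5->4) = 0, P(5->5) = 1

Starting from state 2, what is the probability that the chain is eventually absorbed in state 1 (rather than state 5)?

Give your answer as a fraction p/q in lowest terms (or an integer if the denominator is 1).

Let a_i = P(absorbed in 1 | start in state i).
Boundary conditions: a_1 = 1, a_5 = 0.
For each transient state i, a_i = sum_j P(i->j) * a_j:
  a_2 = 2/5*a_1 + 2/15*a_2 + 1/15*a_3 + 4/15*a_4 + 2/15*a_5
  a_3 = 1/5*a_1 + 8/15*a_2 + 1/15*a_3 + 1/15*a_4 + 2/15*a_5
  a_4 = 2/15*a_1 + 2/15*a_2 + 2/15*a_3 + 8/15*a_4 + 1/15*a_5

Substituting a_1 = 1 and a_5 = 0, rearrange to (I - Q) a = r where r[i] = P(i -> 1):
  [13/15, -1/15, -4/15] . (a_2, a_3, a_4) = 2/5
  [-8/15, 14/15, -1/15] . (a_2, a_3, a_4) = 1/5
  [-2/15, -2/15, 7/15] . (a_2, a_3, a_4) = 2/15

Solving yields:
  a_2 = 245/338
  a_3 = 229/338
  a_4 = 116/169

Starting state is 2, so the absorption probability is a_2 = 245/338.

Answer: 245/338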